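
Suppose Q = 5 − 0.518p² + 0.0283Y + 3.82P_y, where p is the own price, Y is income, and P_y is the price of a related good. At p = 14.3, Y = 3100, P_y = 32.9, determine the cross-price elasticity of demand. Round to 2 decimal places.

Evaluating quantity at (p, Y, P_y) gives Q = 5 − 0.518(14.3)² + 0.0283(3100) + 3.82(32.9) = 5 − 105.9258 + 87.73 + 125.678 = 112.4822.
∂Q/∂P_y = +3.82, so E_xy = 3.82·(32.9/112.4822) ≈ 1.12.
E_xy > 0: the goods are substitutes.

1.12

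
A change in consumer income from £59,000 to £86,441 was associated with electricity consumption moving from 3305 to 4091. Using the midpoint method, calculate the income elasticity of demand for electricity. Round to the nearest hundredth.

0.56

%ΔQ = (4091 − 3305)/[(3305+4091)/2] = 786/3698 ≈ 0.2125.
%ΔY = (86,441 − 59,000)/[(59,000+86,441)/2] = 27441/72720.5 ≈ 0.3773.
E_I = %ΔQ/%ΔY ≈ 0.56.
E_I ∈ (0,1): normal good (necessity).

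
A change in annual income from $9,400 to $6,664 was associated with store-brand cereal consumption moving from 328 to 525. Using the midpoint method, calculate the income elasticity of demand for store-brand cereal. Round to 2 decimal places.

-1.36

%ΔQ = (525 − 328)/[(328+525)/2] = 197/426.5 ≈ 0.4619.
%ΔI = (6,664 − 9,400)/[(9,400+6,664)/2] = -2736/8032 ≈ -0.3406.
E_I = %ΔQ/%ΔI ≈ -1.36.
E_I < 0: inferior good.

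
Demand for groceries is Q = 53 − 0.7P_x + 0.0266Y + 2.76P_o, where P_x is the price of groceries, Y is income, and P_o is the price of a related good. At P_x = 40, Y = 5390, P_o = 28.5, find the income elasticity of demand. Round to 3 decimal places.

Q = 53 − 0.7(40) + 0.0266(5390) + 2.76(28.5) = 53 − 28 + 143.374 + 78.66 = 247.034.
∂Q/∂Y = +0.0266, so E_I = 0.0266·(5390/247.034) ≈ 0.580.
E_I ∈ (0,1): normal good (necessity).

0.580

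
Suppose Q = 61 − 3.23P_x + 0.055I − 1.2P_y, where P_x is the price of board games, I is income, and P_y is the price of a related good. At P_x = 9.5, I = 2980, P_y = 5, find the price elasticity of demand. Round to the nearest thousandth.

First evaluate Q: 61 − 3.23(9.5) + 0.055(2980) − 1.2(5) = 61 − 30.685 + 163.9 − 6 = 188.215.
∂Q/∂P_x = −3.23, so E_p = (−3.23)·(9.5/188.215) ≈ -0.163.
|E_p| < 1: demand is inelastic.

-0.163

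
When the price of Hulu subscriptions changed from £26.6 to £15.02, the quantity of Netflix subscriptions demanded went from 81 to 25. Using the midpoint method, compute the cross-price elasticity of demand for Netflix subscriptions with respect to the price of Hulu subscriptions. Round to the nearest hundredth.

1.90

%ΔQ_x = (25 − 81)/[(81+25)/2] = -56/53 ≈ -1.0566.
%ΔP_y = (15.02 − 26.6)/[(26.6+15.02)/2] ≈ -0.5565.
E_xy = -1.0566/-0.5565 ≈ 1.90.
E_xy > 0, so Netflix subscriptions and Hulu subscriptions are substitutes.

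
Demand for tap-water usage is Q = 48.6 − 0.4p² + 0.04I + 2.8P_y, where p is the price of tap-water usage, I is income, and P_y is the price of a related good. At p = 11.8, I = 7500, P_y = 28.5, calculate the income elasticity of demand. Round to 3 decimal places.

0.805

First evaluate Q: 48.6 − 0.4(11.8)² + 0.04(7500) + 2.8(28.5) = 48.6 − 55.696 + 300 + 79.8 = 372.704.
∂Q/∂I = +0.04, so E_I = 0.04·(7500/372.704) ≈ 0.805.
E_I ∈ (0,1): normal good (necessity).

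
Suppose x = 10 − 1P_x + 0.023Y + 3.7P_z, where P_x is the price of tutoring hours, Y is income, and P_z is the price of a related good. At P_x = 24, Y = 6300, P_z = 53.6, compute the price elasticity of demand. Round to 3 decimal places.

-0.073

x = 10 − 1(24) + 0.023(6300) + 3.7(53.6) = 10 − 24 + 144.9 + 198.32 = 329.22.
∂x/∂P_x = −1, so E_p = (−1)·(24/329.22) ≈ -0.073.
|E_p| < 1: demand is inelastic.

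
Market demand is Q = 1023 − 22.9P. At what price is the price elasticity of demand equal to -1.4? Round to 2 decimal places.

Set −bP/(a − bP) = −1.4 ⇒ bP = 1.4(a − bP) ⇒ bP(1+1.4) = 1.4·a.
P = 1.4·1023/(22.9·2.4) ≈ 26.06.

26.06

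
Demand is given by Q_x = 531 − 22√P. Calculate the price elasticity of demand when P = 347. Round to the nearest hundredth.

-1.69

At P = 347, Q_x = 121.1854.
dQ_x/dP = −22/(2√P) = −22/(2·18.6279).
Point elasticity E = (dQ_x/dP)·(P/Q_x) = -0.5905 × 347/121.1854 ≈ -1.69.
|E| > 1, so demand is elastic at this price.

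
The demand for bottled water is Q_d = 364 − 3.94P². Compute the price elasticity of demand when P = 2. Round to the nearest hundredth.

At P = 2, Q_d = 348.24.
dQ_d/dP = −2·3.94·P = −15.76.
Point elasticity E = (dQ_d/dP)·(P/Q_d) = -15.76 × 2/348.24 ≈ -0.09.
|E| < 1, so demand is inelastic at this price.

-0.09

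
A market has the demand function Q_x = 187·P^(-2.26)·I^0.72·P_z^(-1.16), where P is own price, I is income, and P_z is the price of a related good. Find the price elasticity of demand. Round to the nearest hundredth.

-2.26

For a Cobb–Douglas (constant-elasticity) form Q_x = A·P^α·…, the elasticity with respect to P equals the exponent α at every point.
Here the exponent on P is -2.26, so the price elasticity of demand is -2.26.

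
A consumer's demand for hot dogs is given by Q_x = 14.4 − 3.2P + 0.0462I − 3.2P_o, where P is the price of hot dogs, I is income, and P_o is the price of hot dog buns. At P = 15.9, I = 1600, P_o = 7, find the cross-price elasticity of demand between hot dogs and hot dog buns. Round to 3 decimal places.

-1.489

Evaluating quantity at (P, I, P_o) gives Q_x = 14.4 − 3.2(15.9) + 0.0462(1600) − 3.2(7) = 14.4 − 50.88 + 73.92 − 22.4 = 15.04.
∂Q_x/∂P_o = −3.2, so E_xy = -3.2·(7/15.04) ≈ -1.489.
E_xy < 0: the goods are complements.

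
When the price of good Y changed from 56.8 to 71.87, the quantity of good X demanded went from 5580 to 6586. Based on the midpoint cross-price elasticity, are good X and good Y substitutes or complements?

%ΔQ_x = (6586 − 5580)/[(5580+6586)/2] = 1006/6083 ≈ 0.1654.
%ΔP_y = (71.87 − 56.8)/[(56.8+71.87)/2] ≈ 0.2342.
E_xy = 0.1654/0.2342 ≈ 0.706.
E_xy > 0, so the goods are substitutes.

substitutes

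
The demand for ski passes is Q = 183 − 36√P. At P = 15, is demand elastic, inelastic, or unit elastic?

elastic

At P = 15, Q = 43.5726.
dQ/dP = −36/(2√P) = −36/(2·3.873).
Point elasticity E = (dQ/dP)·(P/Q) = -4.6476 × 15/43.5726 ≈ -1.600.
|E| ≈ 1.600 > 1, so demand is elastic.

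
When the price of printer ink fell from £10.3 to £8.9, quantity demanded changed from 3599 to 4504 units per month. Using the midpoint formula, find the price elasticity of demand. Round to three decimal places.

-1.532

%Δq = (4504 − 3599)/[(3599 + 4504)/2] = 905/4051.5 ≈ 0.2234.
%Δp = (8.9 − 10.3)/[(10.3 + 8.9)/2] = -1.4/9.6 ≈ -0.1458.
Arc elasticity E = %Δq/%Δp ≈ 0.2234/-0.1458 ≈ -1.532.
|E| > 1: demand is elastic over this range.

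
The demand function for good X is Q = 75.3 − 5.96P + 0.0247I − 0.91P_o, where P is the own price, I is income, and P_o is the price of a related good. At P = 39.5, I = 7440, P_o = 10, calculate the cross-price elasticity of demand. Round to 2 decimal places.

Substituting, Q = 75.3 − 5.96(39.5) + 0.0247(7440) − 0.91(10) = 75.3 − 235.42 + 183.768 − 9.1 = 14.548.
∂Q/∂P_o = −0.91, so E_xy = -0.91·(10/14.548) ≈ -0.63.
E_xy < 0: the goods are complements.

-0.63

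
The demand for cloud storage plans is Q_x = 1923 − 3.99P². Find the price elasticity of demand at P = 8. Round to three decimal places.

-0.306

At P = 8, Q_x = 1667.64.
dQ_x/dP = −2·3.99·P = −63.84.
Point elasticity E = (dQ_x/dP)·(P/Q_x) = -63.84 × 8/1667.64 ≈ -0.306.
|E| < 1, so demand is inelastic at this price.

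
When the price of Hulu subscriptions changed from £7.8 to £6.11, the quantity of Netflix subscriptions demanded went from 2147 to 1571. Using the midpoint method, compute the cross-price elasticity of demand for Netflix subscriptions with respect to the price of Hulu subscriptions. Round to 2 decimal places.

%ΔQ_x = (1571 − 2147)/[(2147+1571)/2] = -576/1859 ≈ -0.3098.
%ΔP_y = (6.11 − 7.8)/[(7.8+6.11)/2] ≈ -0.2430.
E_xy = -0.3098/-0.2430 ≈ 1.28.
E_xy > 0, so Netflix subscriptions and Hulu subscriptions are substitutes.

1.28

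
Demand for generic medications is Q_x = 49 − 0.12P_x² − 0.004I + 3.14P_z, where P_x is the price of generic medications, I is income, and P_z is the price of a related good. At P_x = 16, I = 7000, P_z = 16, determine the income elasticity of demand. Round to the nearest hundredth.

-0.69

At the given point, Q_x = 49 − 0.12(16)² − 0.004(7000) + 3.14(16) = 49 − 30.72 − 28 + 50.24 = 40.52.
∂Q_x/∂I = −0.004, so E_I = -0.004·(7000/40.52) ≈ -0.69.
E_I < 0: inferior good.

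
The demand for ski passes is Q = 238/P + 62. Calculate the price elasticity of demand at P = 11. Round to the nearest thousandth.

-0.259

At P = 11, Q = 83.6364.
dQ/dP = −238/P² = −1.9669.
Point elasticity E = (dQ/dP)·(P/Q) = -1.9669 × 11/83.6364 ≈ -0.259.
|E| < 1, so demand is inelastic at this price.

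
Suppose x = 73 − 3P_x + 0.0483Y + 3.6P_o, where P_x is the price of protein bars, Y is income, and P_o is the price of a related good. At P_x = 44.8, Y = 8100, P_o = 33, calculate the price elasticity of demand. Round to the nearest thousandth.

-0.300

First evaluate x: 73 − 3(44.8) + 0.0483(8100) + 3.6(33) = 73 − 134.4 + 391.23 + 118.8 = 448.63.
∂x/∂P_x = −3, so E_p = (−3)·(44.8/448.63) ≈ -0.300.
|E_p| < 1: demand is inelastic.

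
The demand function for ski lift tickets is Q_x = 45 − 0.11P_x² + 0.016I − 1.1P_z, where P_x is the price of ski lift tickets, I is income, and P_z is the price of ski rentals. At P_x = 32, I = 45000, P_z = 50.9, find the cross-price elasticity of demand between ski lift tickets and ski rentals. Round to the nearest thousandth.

Q_x = 45 − 0.11(32)² + 0.016(45000) − 1.1(50.9) = 45 − 112.64 + 720 − 55.99 = 596.37.
∂Q_x/∂P_z = −1.1, so E_xy = -1.1·(50.9/596.37) ≈ -0.094.
E_xy < 0: the goods are complements.

-0.094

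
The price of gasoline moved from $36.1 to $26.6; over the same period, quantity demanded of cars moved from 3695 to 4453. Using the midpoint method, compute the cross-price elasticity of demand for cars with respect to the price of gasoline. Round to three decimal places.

-0.614

%ΔQ_x = (4453 − 3695)/[(3695+4453)/2] = 758/4074 ≈ 0.1861.
%ΔP_y = (26.6 − 36.1)/[(36.1+26.6)/2] ≈ -0.3030.
E_xy = 0.1861/-0.3030 ≈ -0.614.
E_xy < 0, so cars and gasoline are complements.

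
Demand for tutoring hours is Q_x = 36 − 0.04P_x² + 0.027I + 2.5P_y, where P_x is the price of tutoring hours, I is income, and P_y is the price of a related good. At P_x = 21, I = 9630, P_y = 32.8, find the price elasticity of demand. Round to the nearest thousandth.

-0.098

Substituting, Q_x = 36 − 0.04(21)² + 0.027(9630) + 2.5(32.8) = 36 − 17.64 + 260.01 + 82 = 360.37.
∂Q_x/∂P_x = −2·0.04·P_x = -1.68, so E_p = -1.68·(21/360.37) ≈ -0.098.
|E_p| < 1: demand is inelastic.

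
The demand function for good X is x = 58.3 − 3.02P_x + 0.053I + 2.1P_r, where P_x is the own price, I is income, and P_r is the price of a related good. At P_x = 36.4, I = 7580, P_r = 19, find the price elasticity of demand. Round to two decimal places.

-0.28

At the given point, x = 58.3 − 3.02(36.4) + 0.053(7580) + 2.1(19) = 58.3 − 109.928 + 401.74 + 39.9 = 390.012.
∂x/∂P_x = −3.02, so E_p = (−3.02)·(36.4/390.012) ≈ -0.28.
|E_p| < 1: demand is inelastic.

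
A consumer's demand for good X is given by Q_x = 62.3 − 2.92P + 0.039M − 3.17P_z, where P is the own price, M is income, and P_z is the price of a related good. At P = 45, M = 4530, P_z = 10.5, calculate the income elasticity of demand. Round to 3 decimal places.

Q_x = 62.3 − 2.92(45) + 0.039(4530) − 3.17(10.5) = 62.3 − 131.4 + 176.67 − 33.285 = 74.285.
∂Q_x/∂M = +0.039, so E_I = 0.039·(4530/74.285) ≈ 2.378.
E_I > 1: normal good (luxury).

2.378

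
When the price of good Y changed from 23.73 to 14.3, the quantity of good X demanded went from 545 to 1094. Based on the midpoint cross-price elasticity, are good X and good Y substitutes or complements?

%ΔQ_x = (1094 − 545)/[(545+1094)/2] = 549/819.5 ≈ 0.6699.
%ΔP_y = (14.3 − 23.73)/[(23.73+14.3)/2] ≈ -0.4959.
E_xy = 0.6699/-0.4959 ≈ -1.351.
E_xy < 0, so the goods are complements.

complements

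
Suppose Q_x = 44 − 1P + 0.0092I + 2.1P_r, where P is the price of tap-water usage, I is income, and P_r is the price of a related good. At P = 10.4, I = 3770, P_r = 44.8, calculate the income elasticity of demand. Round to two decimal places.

At the given point, Q_x = 44 − 1(10.4) + 0.0092(3770) + 2.1(44.8) = 44 − 10.4 + 34.684 + 94.08 = 162.364.
∂Q_x/∂I = +0.0092, so E_I = 0.0092·(3770/162.364) ≈ 0.21.
E_I ∈ (0,1): normal good (necessity).

0.21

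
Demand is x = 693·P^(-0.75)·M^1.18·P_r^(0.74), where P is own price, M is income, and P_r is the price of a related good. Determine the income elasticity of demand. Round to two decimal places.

For a Cobb–Douglas (constant-elasticity) form x = A·M^α·…, the elasticity with respect to M equals the exponent α at every point.
Here the exponent on M is 1.18, so the income elasticity of demand is 1.18.

1.18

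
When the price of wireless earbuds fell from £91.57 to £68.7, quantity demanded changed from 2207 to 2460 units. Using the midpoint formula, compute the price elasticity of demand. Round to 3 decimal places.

%Δq = (2460 − 2207)/[(2207 + 2460)/2] = 253/2333.5 ≈ 0.1084.
%ΔP = (68.7 − 91.57)/[(91.57 + 68.7)/2] = -22.87/80.135 ≈ -0.2854.
Arc elasticity E = %Δq/%ΔP ≈ 0.1084/-0.2854 ≈ -0.380.
|E| < 1: demand is inelastic over this range.

-0.380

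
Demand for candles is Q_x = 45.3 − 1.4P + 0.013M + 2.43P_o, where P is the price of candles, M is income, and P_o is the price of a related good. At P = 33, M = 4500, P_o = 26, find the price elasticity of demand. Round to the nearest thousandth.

-0.383

Substituting, Q_x = 45.3 − 1.4(33) + 0.013(4500) + 2.43(26) = 45.3 − 46.2 + 58.5 + 63.18 = 120.78.
∂Q_x/∂P = −1.4, so E_p = (−1.4)·(33/120.78) ≈ -0.383.
|E_p| < 1: demand is inelastic.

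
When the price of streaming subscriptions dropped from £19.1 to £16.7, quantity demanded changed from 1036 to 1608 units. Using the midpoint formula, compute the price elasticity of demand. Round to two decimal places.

%Δq = (1608 − 1036)/[(1036 + 1608)/2] = 572/1322 ≈ 0.4327.
%ΔP = (16.7 − 19.1)/[(19.1 + 16.7)/2] = -2.4/17.9 ≈ -0.1341.
Arc elasticity E = %Δq/%ΔP ≈ 0.4327/-0.1341 ≈ -3.23.
|E| > 1: demand is elastic over this range.

-3.23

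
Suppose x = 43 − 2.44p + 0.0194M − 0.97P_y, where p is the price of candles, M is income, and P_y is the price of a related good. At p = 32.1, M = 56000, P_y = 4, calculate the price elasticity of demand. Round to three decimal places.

Substituting, x = 43 − 2.44(32.1) + 0.0194(56000) − 0.97(4) = 43 − 78.324 + 1086.4 − 3.88 = 1047.196.
∂x/∂p = −2.44, so E_p = (−2.44)·(32.1/1047.196) ≈ -0.075.
|E_p| < 1: demand is inelastic.

-0.075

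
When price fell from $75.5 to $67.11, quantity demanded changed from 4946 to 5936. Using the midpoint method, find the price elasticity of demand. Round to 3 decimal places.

%Δq = (5936 − 4946)/[(4946 + 5936)/2] = 990/5441 ≈ 0.1820.
%ΔP = (67.11 − 75.5)/[(75.5 + 67.11)/2] = -8.39/71.305 ≈ -0.1177.
Arc elasticity E = %Δq/%ΔP ≈ 0.1820/-0.1177 ≈ -1.546.
|E| > 1: demand is elastic over this range.

-1.546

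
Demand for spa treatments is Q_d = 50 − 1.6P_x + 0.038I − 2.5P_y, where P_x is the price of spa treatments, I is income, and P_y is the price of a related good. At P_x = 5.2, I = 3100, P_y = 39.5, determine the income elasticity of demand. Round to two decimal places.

Substituting, Q_d = 50 − 1.6(5.2) + 0.038(3100) − 2.5(39.5) = 50 − 8.32 + 117.8 − 98.75 = 60.73.
∂Q_d/∂I = +0.038, so E_I = 0.038·(3100/60.73) ≈ 1.94.
E_I > 1: normal good (luxury).

1.94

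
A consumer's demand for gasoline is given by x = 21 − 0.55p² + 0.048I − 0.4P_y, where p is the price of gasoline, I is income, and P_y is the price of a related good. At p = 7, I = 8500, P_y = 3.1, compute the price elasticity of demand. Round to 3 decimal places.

x = 21 − 0.55(7)² + 0.048(8500) − 0.4(3.1) = 21 − 26.95 + 408 − 1.24 = 400.81.
∂x/∂p = −2·0.55·p = -7.7, so E_p = -7.7·(7/400.81) ≈ -0.134.
|E_p| < 1: demand is inelastic.

-0.134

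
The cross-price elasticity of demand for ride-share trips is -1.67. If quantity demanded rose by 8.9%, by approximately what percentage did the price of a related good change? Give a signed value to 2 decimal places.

%ΔQ ≈ E × %ΔP_y ⇒ %ΔP_y = %ΔQ / E = (8.9%)/(-1.67) ≈ -5.33%.

-5.33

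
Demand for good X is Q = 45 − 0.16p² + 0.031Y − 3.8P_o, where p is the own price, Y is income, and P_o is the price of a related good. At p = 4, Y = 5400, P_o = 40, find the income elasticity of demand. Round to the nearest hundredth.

Evaluating quantity at (p, Y, P_o) gives Q = 45 − 0.16(4)² + 0.031(5400) − 3.8(40) = 45 − 2.56 + 167.4 − 152 = 57.84.
∂Q/∂Y = +0.031, so E_I = 0.031·(5400/57.84) ≈ 2.89.
E_I > 1: normal good (luxury).

2.89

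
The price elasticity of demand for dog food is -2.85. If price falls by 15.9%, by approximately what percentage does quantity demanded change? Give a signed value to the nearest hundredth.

%ΔQ ≈ E × %ΔP = (-2.85) × (-15.9%) ≈ 45.32%.

45.32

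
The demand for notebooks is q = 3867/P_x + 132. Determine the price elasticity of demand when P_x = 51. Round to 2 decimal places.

-0.36

At P_x = 51, q = 207.8235.
dq/dP_x = −3867/P_x² = −1.4867.
Point elasticity E = (dq/dP_x)·(P_x/q) = -1.4867 × 51/207.8235 ≈ -0.36.
|E| < 1, so demand is inelastic at this price.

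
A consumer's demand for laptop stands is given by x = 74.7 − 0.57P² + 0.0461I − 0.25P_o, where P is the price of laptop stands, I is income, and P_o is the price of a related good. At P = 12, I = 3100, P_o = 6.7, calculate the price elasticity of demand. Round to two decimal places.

-1.23

Substituting, x = 74.7 − 0.57(12)² + 0.0461(3100) − 0.25(6.7) = 74.7 − 82.08 + 142.91 − 1.675 = 133.855.
∂x/∂P = −2·0.57·P = -13.68, so E_p = -13.68·(12/133.855) ≈ -1.23.
|E_p| > 1: demand is elastic.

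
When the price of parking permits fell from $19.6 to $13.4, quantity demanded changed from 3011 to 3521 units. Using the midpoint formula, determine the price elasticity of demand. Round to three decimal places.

-0.416

%Δq = (3521 − 3011)/[(3011 + 3521)/2] = 510/3266 ≈ 0.1562.
%ΔP = (13.4 − 19.6)/[(19.6 + 13.4)/2] = -6.2/16.5 ≈ -0.3758.
Arc elasticity E = %Δq/%ΔP ≈ 0.1562/-0.3758 ≈ -0.416.
|E| < 1: demand is inelastic over this range.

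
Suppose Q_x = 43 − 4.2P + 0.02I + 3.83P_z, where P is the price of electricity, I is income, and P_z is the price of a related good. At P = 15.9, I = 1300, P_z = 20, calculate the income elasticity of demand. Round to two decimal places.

0.33

Q_x = 43 − 4.2(15.9) + 0.02(1300) + 3.83(20) = 43 − 66.78 + 26 + 76.6 = 78.82.
∂Q_x/∂I = +0.02, so E_I = 0.02·(1300/78.82) ≈ 0.33.
E_I ∈ (0,1): normal good (necessity).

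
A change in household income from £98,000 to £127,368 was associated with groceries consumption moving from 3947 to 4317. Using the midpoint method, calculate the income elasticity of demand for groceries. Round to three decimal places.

0.344

%ΔQ = (4317 − 3947)/[(3947+4317)/2] = 370/4132 ≈ 0.0895.
%ΔY = (127,368 − 98,000)/[(98,000+127,368)/2] = 29368/112684 ≈ 0.2606.
E_I = %ΔQ/%ΔY ≈ 0.344.
E_I ∈ (0,1): normal good (necessity).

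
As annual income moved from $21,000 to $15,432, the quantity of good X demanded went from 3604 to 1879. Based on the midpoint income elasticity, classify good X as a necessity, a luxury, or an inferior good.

%ΔQ = (1879 − 3604)/[(3604+1879)/2] = -1725/2741.5 ≈ -0.6292.
%ΔI = (15,432 − 21,000)/[(21,000+15,432)/2] = -5568/18216 ≈ -0.3057.
E_I = %ΔQ/%ΔI ≈ 2.059.
E_I > 1: normal good (luxury).

luxury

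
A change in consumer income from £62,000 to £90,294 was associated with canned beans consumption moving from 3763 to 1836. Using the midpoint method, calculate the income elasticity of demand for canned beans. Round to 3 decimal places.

-1.853

%ΔQ = (1836 − 3763)/[(3763+1836)/2] = -1927/2799.5 ≈ -0.6883.
%ΔM = (90,294 − 62,000)/[(62,000+90,294)/2] = 28294/76147 ≈ 0.3716.
E_I = %ΔQ/%ΔM ≈ -1.853.
E_I < 0: inferior good.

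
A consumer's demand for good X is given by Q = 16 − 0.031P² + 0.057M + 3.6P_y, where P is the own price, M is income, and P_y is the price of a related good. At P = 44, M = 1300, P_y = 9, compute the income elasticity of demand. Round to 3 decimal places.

First evaluate Q: 16 − 0.031(44)² + 0.057(1300) + 3.6(9) = 16 − 60.016 + 74.1 + 32.4 = 62.484.
∂Q/∂M = +0.057, so E_I = 0.057·(1300/62.484) ≈ 1.186.
E_I > 1: normal good (luxury).

1.186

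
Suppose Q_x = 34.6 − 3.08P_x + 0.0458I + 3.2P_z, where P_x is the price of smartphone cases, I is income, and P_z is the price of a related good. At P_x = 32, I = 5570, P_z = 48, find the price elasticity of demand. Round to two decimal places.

-0.29

At the given point, Q_x = 34.6 − 3.08(32) + 0.0458(5570) + 3.2(48) = 34.6 − 98.56 + 255.106 + 153.6 = 344.746.
∂Q_x/∂P_x = −3.08, so E_p = (−3.08)·(32/344.746) ≈ -0.29.
|E_p| < 1: demand is inelastic.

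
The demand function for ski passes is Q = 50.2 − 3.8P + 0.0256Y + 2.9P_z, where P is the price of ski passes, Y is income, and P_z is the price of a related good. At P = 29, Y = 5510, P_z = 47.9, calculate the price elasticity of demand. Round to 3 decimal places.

-0.501

Q = 50.2 − 3.8(29) + 0.0256(5510) + 2.9(47.9) = 50.2 − 110.2 + 141.056 + 138.91 = 219.966.
∂Q/∂P = −3.8, so E_p = (−3.8)·(29/219.966) ≈ -0.501.
|E_p| < 1: demand is inelastic.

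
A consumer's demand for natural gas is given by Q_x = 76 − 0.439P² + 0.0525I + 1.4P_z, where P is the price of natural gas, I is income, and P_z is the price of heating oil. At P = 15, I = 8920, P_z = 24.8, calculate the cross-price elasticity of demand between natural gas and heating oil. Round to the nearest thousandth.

0.072

Evaluating quantity at (P, I, P_z) gives Q_x = 76 − 0.439(15)² + 0.0525(8920) + 1.4(24.8) = 76 − 98.775 + 468.3 + 34.72 = 480.245.
∂Q_x/∂P_z = +1.4, so E_xy = 1.4·(24.8/480.245) ≈ 0.072.
E_xy > 0: the goods are substitutes.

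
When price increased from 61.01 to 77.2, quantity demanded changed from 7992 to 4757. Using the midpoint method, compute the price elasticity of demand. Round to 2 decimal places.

%ΔQ = (4757 − 7992)/[(7992 + 4757)/2] = -3235/6374.5 ≈ -0.5075.
%ΔP = (77.2 − 61.01)/[(61.01 + 77.2)/2] = 16.19/69.105 ≈ 0.2343.
Arc elasticity E = %ΔQ/%ΔP ≈ -0.5075/0.2343 ≈ -2.17.
|E| > 1: demand is elastic over this range.

-2.17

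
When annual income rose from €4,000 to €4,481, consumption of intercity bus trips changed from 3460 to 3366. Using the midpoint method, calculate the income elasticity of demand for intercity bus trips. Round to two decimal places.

%ΔQ = (3366 − 3460)/[(3460+3366)/2] = -94/3413 ≈ -0.0275.
%ΔI = (4,481 − 4,000)/[(4,000+4,481)/2] = 481/4240.5 ≈ 0.1134.
E_I = %ΔQ/%ΔI ≈ -0.24.
E_I < 0: inferior good.

-0.24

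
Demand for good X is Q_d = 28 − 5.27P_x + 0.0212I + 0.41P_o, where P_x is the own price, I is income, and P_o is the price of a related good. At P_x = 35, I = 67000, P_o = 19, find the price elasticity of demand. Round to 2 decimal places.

Q_d = 28 − 5.27(35) + 0.0212(67000) + 0.41(19) = 28 − 184.45 + 1420.4 + 7.79 = 1271.74.
∂Q_d/∂P_x = −5.27, so E_p = (−5.27)·(35/1271.74) ≈ -0.15.
|E_p| < 1: demand is inelastic.

-0.15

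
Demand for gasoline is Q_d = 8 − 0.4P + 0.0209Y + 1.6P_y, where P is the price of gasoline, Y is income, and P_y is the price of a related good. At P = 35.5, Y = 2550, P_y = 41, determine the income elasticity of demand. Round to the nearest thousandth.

0.473

First evaluate Q_d: 8 − 0.4(35.5) + 0.0209(2550) + 1.6(41) = 8 − 14.2 + 53.295 + 65.6 = 112.695.
∂Q_d/∂Y = +0.0209, so E_I = 0.0209·(2550/112.695) ≈ 0.473.
E_I ∈ (0,1): normal good (necessity).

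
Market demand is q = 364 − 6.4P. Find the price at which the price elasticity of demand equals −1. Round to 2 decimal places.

28.44

For linear demand q = a − bP, E = −bP/(a − bP). |E| = 1 ⇒ bP = a − bP ⇒ P = a/(2b).
P = 364/(2·6.4) ≈ 28.44.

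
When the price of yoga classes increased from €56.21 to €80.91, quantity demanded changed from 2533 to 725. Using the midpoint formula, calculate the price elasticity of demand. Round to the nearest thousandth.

-3.081

%ΔQ = (725 − 2533)/[(2533 + 725)/2] = -1808/1629 ≈ -1.1099.
%ΔP = (80.91 − 56.21)/[(56.21 + 80.91)/2] = 24.7/68.56 ≈ 0.3603.
Arc elasticity E = %ΔQ/%ΔP ≈ -1.1099/0.3603 ≈ -3.081.
|E| > 1: demand is elastic over this range.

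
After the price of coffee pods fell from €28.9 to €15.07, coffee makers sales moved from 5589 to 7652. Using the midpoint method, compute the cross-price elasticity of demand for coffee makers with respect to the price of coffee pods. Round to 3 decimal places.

%ΔQ_x = (7652 − 5589)/[(5589+7652)/2] = 2063/6620.5 ≈ 0.3116.
%ΔP_y = (15.07 − 28.9)/[(28.9+15.07)/2] ≈ -0.6291.
E_xy = 0.3116/-0.6291 ≈ -0.495.
E_xy < 0, so coffee makers and coffee pods are complements.

-0.495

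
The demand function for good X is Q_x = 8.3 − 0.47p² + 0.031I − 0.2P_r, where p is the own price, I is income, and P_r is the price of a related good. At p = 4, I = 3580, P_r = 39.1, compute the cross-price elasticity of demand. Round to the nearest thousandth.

-0.075

Evaluating quantity at (p, I, P_r) gives Q_x = 8.3 − 0.47(4)² + 0.031(3580) − 0.2(39.1) = 8.3 − 7.52 + 110.98 − 7.82 = 103.94.
∂Q_x/∂P_r = −0.2, so E_xy = -0.2·(39.1/103.94) ≈ -0.075.
E_xy < 0: the goods are complements.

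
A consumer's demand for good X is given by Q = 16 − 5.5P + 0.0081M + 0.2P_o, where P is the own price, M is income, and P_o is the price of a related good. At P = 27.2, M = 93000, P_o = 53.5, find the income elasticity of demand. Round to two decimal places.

1.19

First evaluate Q: 16 − 5.5(27.2) + 0.0081(93000) + 0.2(53.5) = 16 − 149.6 + 753.3 + 10.7 = 630.4.
∂Q/∂M = +0.0081, so E_I = 0.0081·(93000/630.4) ≈ 1.19.
E_I > 1: normal good (luxury).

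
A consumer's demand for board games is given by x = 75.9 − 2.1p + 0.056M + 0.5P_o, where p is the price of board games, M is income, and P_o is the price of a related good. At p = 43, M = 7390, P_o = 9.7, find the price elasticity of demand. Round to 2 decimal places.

Substituting, x = 75.9 − 2.1(43) + 0.056(7390) + 0.5(9.7) = 75.9 − 90.3 + 413.84 + 4.85 = 404.29.
∂x/∂p = −2.1, so E_p = (−2.1)·(43/404.29) ≈ -0.22.
|E_p| < 1: demand is inelastic.

-0.22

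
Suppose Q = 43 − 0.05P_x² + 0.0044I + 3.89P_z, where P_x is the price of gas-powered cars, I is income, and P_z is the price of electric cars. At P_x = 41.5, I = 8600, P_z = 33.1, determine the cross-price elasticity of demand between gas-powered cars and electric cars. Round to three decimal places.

Substituting, Q = 43 − 0.05(41.5)² + 0.0044(8600) + 3.89(33.1) = 43 − 86.1125 + 37.84 + 128.759 = 123.4865.
∂Q/∂P_z = +3.89, so E_xy = 3.89·(33.1/123.4865) ≈ 1.043.
E_xy > 0: the goods are substitutes.

1.043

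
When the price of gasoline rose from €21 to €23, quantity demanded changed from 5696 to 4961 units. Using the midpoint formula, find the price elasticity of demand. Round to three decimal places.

-1.517

%ΔQ = (4961 − 5696)/[(5696 + 4961)/2] = -735/5328.5 ≈ -0.1379.
%ΔP = (23 − 21)/[(21 + 23)/2] = 2/22 ≈ 0.0909.
Arc elasticity E = %ΔQ/%ΔP ≈ -0.1379/0.0909 ≈ -1.517.
|E| > 1: demand is elastic over this range.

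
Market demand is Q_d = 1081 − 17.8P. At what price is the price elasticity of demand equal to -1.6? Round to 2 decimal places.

37.37

Set −bP/(a − bP) = −1.6 ⇒ bP = 1.6(a − bP) ⇒ bP(1+1.6) = 1.6·a.
P = 1.6·1081/(17.8·2.6) ≈ 37.37.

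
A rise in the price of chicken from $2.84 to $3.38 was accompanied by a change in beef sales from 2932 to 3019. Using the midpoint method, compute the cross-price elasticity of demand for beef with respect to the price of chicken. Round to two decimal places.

%ΔQ_x = (3019 − 2932)/[(2932+3019)/2] = 87/2975.5 ≈ 0.0292.
%ΔP_y = (3.38 − 2.84)/[(2.84+3.38)/2] ≈ 0.1736.
E_xy = 0.0292/0.1736 ≈ 0.17.
E_xy > 0, so beef and chicken are substitutes.

0.17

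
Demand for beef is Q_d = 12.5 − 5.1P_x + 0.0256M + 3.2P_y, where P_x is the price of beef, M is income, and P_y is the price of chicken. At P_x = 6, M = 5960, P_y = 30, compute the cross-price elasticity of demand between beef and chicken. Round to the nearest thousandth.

0.417

First evaluate Q_d: 12.5 − 5.1(6) + 0.0256(5960) + 3.2(30) = 12.5 − 30.6 + 152.576 + 96 = 230.476.
∂Q_d/∂P_y = +3.2, so E_xy = 3.2·(30/230.476) ≈ 0.417.
E_xy > 0: the goods are substitutes.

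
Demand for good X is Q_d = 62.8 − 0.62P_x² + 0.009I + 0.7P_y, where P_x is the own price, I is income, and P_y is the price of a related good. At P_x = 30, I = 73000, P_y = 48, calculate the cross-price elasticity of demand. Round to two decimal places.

0.17

At the given point, Q_d = 62.8 − 0.62(30)² + 0.009(73000) + 0.7(48) = 62.8 − 558 + 657 + 33.6 = 195.4.
∂Q_d/∂P_y = +0.7, so E_xy = 0.7·(48/195.4) ≈ 0.17.
E_xy > 0: the goods are substitutes.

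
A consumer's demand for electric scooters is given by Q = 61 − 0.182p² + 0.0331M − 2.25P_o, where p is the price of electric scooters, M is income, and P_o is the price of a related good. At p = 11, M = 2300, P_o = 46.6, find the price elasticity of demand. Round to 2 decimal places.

-4.29

At the given point, Q = 61 − 0.182(11)² + 0.0331(2300) − 2.25(46.6) = 61 − 22.022 + 76.13 − 104.85 = 10.258.
∂Q/∂p = −2·0.182·p = -4.004, so E_p = -4.004·(11/10.258) ≈ -4.29.
|E_p| > 1: demand is elastic.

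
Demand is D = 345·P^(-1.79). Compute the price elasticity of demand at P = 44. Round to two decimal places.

-1.79

For a Cobb–Douglas (constant-elasticity) form D = A·P^α·…, the elasticity with respect to P equals the exponent α at every point.
Here the exponent on P is -1.79, so the price elasticity of demand is -1.79.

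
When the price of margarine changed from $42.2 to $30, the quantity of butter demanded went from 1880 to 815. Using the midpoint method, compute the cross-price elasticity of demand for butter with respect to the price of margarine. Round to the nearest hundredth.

%ΔQ_x = (815 − 1880)/[(1880+815)/2] = -1065/1347.5 ≈ -0.7904.
%ΔP_y = (30 − 42.2)/[(42.2+30)/2] ≈ -0.3380.
E_xy = -0.7904/-0.3380 ≈ 2.34.
E_xy > 0, so butter and margarine are substitutes.

2.34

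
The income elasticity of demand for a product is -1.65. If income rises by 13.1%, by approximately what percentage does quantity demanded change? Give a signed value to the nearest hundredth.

%ΔQ ≈ E × %ΔI = (-1.65) × (13.1%) ≈ -21.62%.

-21.62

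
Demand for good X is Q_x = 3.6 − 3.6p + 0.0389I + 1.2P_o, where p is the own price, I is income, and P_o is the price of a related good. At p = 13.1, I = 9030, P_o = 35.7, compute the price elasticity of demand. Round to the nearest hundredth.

-0.13

First evaluate Q_x: 3.6 − 3.6(13.1) + 0.0389(9030) + 1.2(35.7) = 3.6 − 47.16 + 351.267 + 42.84 = 350.547.
∂Q_x/∂p = −3.6, so E_p = (−3.6)·(13.1/350.547) ≈ -0.13.
|E_p| < 1: demand is inelastic.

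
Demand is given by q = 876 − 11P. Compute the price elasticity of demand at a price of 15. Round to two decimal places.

At P = 15, q = 711.
dq/dP = −11.
Point elasticity E = (dq/dP)·(P/q) = -11 × 15/711 ≈ -0.23.
|E| < 1, so demand is inelastic at this price.

-0.23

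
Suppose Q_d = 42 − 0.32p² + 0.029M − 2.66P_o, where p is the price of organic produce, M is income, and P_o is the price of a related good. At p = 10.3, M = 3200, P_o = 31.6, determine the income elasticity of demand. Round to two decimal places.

At the given point, Q_d = 42 − 0.32(10.3)² + 0.029(3200) − 2.66(31.6) = 42 − 33.9488 + 92.8 − 84.056 = 16.7952.
∂Q_d/∂M = +0.029, so E_I = 0.029·(3200/16.7952) ≈ 5.53.
E_I > 1: normal good (luxury).

5.53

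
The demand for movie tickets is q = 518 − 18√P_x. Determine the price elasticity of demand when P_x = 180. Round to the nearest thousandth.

At P_x = 180, q = 276.5047.
dq/dP_x = −18/(2√P_x) = −18/(2·13.4164).
Point elasticity E = (dq/dP_x)·(P_x/q) = -0.6708 × 180/276.5047 ≈ -0.437.
|E| < 1, so demand is inelastic at this price.

-0.437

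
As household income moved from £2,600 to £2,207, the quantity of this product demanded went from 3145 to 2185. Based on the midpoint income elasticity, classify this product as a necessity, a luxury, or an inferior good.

luxury

%ΔQ = (2185 − 3145)/[(3145+2185)/2] = -960/2665 ≈ -0.3602.
%ΔY = (2,207 − 2,600)/[(2,600+2,207)/2] = -393/2403.5 ≈ -0.1635.
E_I = %ΔQ/%ΔY ≈ 2.203.
E_I > 1: normal good (luxury).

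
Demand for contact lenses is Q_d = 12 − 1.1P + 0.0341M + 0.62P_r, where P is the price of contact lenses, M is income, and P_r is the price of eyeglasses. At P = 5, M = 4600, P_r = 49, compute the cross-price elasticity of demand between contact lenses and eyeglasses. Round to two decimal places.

0.16

First evaluate Q_d: 12 − 1.1(5) + 0.0341(4600) + 0.62(49) = 12 − 5.5 + 156.86 + 30.38 = 193.74.
∂Q_d/∂P_r = +0.62, so E_xy = 0.62·(49/193.74) ≈ 0.16.
E_xy > 0: the goods are substitutes.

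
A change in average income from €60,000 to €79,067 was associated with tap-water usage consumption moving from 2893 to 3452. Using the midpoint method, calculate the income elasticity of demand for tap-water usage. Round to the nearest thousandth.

0.643

%ΔQ = (3452 − 2893)/[(2893+3452)/2] = 559/3172.5 ≈ 0.1762.
%ΔY = (79,067 − 60,000)/[(60,000+79,067)/2] = 19067/69533.5 ≈ 0.2742.
E_I = %ΔQ/%ΔY ≈ 0.643.
E_I ∈ (0,1): normal good (necessity).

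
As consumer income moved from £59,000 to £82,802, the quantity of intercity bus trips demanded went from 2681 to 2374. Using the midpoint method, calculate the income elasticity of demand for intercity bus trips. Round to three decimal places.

-0.362

%ΔQ = (2374 − 2681)/[(2681+2374)/2] = -307/2527.5 ≈ -0.1215.
%ΔY = (82,802 − 59,000)/[(59,000+82,802)/2] = 23802/70901 ≈ 0.3357.
E_I = %ΔQ/%ΔY ≈ -0.362.
E_I < 0: inferior good.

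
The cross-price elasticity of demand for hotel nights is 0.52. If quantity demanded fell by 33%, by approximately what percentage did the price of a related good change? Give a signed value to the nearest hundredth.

%ΔQ ≈ E × %ΔP_y ⇒ %ΔP_y = %ΔQ / E = (-33%)/(0.52) ≈ -63.46%.

-63.46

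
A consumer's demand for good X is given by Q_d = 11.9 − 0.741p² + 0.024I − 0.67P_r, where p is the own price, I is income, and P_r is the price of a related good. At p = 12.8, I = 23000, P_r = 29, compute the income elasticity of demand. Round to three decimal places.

1.305

Q_d = 11.9 − 0.741(12.8)² + 0.024(23000) − 0.67(29) = 11.9 − 121.4054 + 552 − 19.43 = 423.0646.
∂Q_d/∂I = +0.024, so E_I = 0.024·(23000/423.0646) ≈ 1.305.
E_I > 1: normal good (luxury).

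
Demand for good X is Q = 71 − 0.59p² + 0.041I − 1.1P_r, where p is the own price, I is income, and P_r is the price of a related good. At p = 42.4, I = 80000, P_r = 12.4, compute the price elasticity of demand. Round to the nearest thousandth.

At the given point, Q = 71 − 0.59(42.4)² + 0.041(80000) − 1.1(12.4) = 71 − 1060.6784 + 3280 − 13.64 = 2276.6816.
∂Q/∂p = −2·0.59·p = -50.032, so E_p = -50.032·(42.4/2276.6816) ≈ -0.932.
|E_p| < 1: demand is inelastic.

-0.932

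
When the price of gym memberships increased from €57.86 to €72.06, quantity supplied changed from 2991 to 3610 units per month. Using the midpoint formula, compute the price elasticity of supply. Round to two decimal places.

0.86

%ΔQ = (3610 − 2991)/[(2991 + 3610)/2] = 619/3300.5 ≈ 0.1875.
%Δp = (72.06 − 57.86)/[(57.86 + 72.06)/2] = 14.2/64.96 ≈ 0.2186.
Arc elasticity E = %ΔQ/%Δp ≈ 0.1875/0.2186 ≈ 0.86.
|E| < 1: supply is inelastic over this range.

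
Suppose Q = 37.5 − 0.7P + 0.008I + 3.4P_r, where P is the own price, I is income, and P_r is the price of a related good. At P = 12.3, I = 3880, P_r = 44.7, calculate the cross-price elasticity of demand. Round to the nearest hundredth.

First evaluate Q: 37.5 − 0.7(12.3) + 0.008(3880) + 3.4(44.7) = 37.5 − 8.61 + 31.04 + 151.98 = 211.91.
∂Q/∂P_r = +3.4, so E_xy = 3.4·(44.7/211.91) ≈ 0.72.
E_xy > 0: the goods are substitutes.

0.72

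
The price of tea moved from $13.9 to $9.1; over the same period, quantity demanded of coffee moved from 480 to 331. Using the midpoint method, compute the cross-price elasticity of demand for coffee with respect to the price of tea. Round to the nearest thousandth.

0.880

%ΔQ_x = (331 − 480)/[(480+331)/2] = -149/405.5 ≈ -0.3674.
%ΔP_y = (9.1 − 13.9)/[(13.9+9.1)/2] ≈ -0.4174.
E_xy = -0.3674/-0.4174 ≈ 0.880.
E_xy > 0, so coffee and tea are substitutes.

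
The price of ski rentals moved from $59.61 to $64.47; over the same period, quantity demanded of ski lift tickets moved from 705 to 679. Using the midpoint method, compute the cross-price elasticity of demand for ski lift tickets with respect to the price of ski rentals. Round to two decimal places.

-0.48

%ΔQ_x = (679 − 705)/[(705+679)/2] = -26/692 ≈ -0.0376.
%ΔP_y = (64.47 − 59.61)/[(59.61+64.47)/2] ≈ 0.0783.
E_xy = -0.0376/0.0783 ≈ -0.48.
E_xy < 0, so ski lift tickets and ski rentals are complements.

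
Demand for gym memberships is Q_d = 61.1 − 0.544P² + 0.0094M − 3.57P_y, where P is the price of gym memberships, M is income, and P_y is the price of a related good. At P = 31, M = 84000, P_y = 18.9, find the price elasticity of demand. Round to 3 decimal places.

-4.015

Substituting, Q_d = 61.1 − 0.544(31)² + 0.0094(84000) − 3.57(18.9) = 61.1 − 522.784 + 789.6 − 67.473 = 260.443.
∂Q_d/∂P = −2·0.544·P = -33.728, so E_p = -33.728·(31/260.443) ≈ -4.015.
|E_p| > 1: demand is elastic.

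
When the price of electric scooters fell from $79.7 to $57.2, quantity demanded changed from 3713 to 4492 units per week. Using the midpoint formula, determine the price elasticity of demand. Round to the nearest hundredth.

%ΔQ = (4492 − 3713)/[(3713 + 4492)/2] = 779/4102.5 ≈ 0.1899.
%ΔP = (57.2 − 79.7)/[(79.7 + 57.2)/2] = -22.5/68.45 ≈ -0.3287.
Arc elasticity E = %ΔQ/%ΔP ≈ 0.1899/-0.3287 ≈ -0.58.
|E| < 1: demand is inelastic over this range.

-0.58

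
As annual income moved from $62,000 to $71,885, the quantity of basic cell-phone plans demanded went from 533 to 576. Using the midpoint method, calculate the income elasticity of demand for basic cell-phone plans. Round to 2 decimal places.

%ΔQ = (576 − 533)/[(533+576)/2] = 43/554.5 ≈ 0.0775.
%ΔI = (71,885 − 62,000)/[(62,000+71,885)/2] = 9885/66942.5 ≈ 0.1477.
E_I = %ΔQ/%ΔI ≈ 0.53.
E_I ∈ (0,1): normal good (necessity).

0.53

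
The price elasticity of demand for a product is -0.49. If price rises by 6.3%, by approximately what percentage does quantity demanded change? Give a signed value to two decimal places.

%ΔQ ≈ E × %ΔP = (-0.49) × (6.3%) ≈ -3.09%.

-3.09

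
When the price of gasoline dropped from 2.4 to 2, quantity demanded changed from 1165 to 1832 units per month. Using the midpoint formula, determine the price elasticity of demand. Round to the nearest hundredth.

-2.45

%Δq = (1832 − 1165)/[(1165 + 1832)/2] = 667/1498.5 ≈ 0.4451.
%ΔP = (2 − 2.4)/[(2.4 + 2)/2] = -0.4/2.2 ≈ -0.1818.
Arc elasticity E = %Δq/%ΔP ≈ 0.4451/-0.1818 ≈ -2.45.
|E| > 1: demand is elastic over this range.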